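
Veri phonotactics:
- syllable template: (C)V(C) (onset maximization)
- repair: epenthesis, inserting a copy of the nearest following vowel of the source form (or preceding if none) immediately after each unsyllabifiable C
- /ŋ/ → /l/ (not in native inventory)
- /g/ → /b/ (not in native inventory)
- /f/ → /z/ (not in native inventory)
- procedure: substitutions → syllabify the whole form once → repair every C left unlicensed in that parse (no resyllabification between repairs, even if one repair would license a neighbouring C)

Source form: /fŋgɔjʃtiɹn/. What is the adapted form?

Substitution: /f/ → /z/, /ŋ/ → /l/, /g/ → /b/, giving /zlbɔjʃtiɹn/.
Under (C)V(C), the unsyllabifiable consonants are /z/, /l/, /ʃ/, /n/ (at most one coda consonant is licensed; onsets are limited to one consonant).
Inserting the epenthetic vowel yields /z/ → /zɔ/, /l/ → /lɔ/, /ʃ/ → /ʃi/, /n/ → /ni/.

zɔlɔbɔjʃitiɹni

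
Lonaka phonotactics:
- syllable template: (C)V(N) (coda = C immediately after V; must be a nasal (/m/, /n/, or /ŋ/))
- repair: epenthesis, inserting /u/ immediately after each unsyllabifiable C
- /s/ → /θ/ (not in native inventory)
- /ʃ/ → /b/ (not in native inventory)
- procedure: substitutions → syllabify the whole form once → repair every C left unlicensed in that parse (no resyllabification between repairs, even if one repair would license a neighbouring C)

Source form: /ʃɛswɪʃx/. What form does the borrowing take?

Substitution: /ʃ/ → /b/, /s/ → /θ/, giving /bɛθwɪbx/.
Syllabifying with onset maximization leaves /θ/, /b/, /x/ stranded (only a nasal (/m/, /n/, or /ŋ/) is licensed in coda position; onsets are limited to one consonant).
Inserting the epenthetic vowel yields /θ/ → /θu/, /b/ → /bu/, /x/ → /xu/.

bɛθuwɪbuxu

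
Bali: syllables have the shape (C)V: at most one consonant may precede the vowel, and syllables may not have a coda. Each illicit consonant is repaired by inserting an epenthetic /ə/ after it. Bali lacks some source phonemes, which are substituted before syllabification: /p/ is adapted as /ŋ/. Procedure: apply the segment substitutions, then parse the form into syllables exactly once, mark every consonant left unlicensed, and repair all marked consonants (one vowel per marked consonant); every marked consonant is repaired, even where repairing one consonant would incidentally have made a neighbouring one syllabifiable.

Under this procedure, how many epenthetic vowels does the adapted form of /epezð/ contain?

After substitution the input is /eŋezð/.
The unsyllabifiable consonants are /z/, /ð/; each receives one epenthetic vowel.

2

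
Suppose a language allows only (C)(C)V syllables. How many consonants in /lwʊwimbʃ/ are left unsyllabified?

Syllabifying with onset maximization leaves /m/, /b/, /ʃ/ stranded (no codas are permitted; onsets may contain at most 2 consonants).

3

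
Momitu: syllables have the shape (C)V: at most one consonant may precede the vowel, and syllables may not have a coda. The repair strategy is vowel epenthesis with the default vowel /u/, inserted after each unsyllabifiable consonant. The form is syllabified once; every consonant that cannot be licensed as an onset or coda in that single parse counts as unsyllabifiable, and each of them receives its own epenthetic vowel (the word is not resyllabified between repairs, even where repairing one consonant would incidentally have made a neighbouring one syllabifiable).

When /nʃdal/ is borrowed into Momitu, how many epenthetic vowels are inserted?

The unsyllabifiable consonants are /n/, /ʃ/, /l/; each receives one epenthetic vowel.

3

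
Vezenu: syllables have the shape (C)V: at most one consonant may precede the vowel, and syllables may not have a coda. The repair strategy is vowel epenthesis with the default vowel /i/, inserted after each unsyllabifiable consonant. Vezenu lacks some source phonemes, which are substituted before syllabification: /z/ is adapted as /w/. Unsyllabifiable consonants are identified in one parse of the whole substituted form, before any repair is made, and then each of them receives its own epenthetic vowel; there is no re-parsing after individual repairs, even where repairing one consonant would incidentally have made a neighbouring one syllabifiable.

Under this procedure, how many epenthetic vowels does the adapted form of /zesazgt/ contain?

After substitution the input is /wesawgt/.
The unsyllabifiable consonants are /w/, /g/, /t/; each receives one epenthetic vowel.

3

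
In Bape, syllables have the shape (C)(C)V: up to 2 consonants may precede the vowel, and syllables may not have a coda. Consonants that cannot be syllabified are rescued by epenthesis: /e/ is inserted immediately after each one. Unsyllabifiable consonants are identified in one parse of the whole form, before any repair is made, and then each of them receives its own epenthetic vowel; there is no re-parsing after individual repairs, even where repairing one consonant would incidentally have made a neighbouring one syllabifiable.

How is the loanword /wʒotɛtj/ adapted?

Under (C)(C)V, the unsyllabifiable consonants are /t/, /j/ (no codas are permitted; onsets may contain at most 2 consonants).
Inserting the epenthetic vowel yields /t/ → /te/, /j/ → /je/.

wʒotɛteje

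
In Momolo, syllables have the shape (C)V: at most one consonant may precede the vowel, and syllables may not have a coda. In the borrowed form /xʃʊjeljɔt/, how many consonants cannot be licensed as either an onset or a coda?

The consonants /x/, /l/, /t/ cannot be parsed into a legal (C)V syllable (no codas are permitted; onsets are limited to one consonant).

3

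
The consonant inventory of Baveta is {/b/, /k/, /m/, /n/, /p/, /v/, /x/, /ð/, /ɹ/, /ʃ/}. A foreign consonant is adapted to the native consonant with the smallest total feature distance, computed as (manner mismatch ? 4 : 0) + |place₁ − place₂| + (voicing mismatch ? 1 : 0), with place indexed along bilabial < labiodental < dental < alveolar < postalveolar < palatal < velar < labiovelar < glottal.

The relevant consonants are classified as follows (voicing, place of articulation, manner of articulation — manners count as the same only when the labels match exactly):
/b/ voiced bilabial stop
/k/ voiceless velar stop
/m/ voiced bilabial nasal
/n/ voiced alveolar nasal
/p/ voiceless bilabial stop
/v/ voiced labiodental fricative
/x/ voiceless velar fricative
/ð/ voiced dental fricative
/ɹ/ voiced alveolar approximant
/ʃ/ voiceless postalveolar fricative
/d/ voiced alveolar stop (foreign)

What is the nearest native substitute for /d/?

b

/b/ is closest: same manner (stop), place distance 3 (alveolar→bilabial), same voicing; total 3. Next closest is /k/ at distance 4.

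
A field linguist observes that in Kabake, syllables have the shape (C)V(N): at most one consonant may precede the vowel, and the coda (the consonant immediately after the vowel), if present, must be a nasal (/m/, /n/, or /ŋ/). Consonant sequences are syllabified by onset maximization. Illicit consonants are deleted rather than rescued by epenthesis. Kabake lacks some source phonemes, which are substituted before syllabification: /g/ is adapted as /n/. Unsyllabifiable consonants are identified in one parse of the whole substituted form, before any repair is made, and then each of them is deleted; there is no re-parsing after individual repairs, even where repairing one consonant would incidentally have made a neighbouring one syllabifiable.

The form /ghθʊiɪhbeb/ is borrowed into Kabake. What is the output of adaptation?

Substitution: /g/ → /n/, giving /nhθʊiɪhbeb/.
The consonants /n/, /h/, /h/, /b/ cannot be parsed into a legal (C)V(N) syllable (only a nasal (/m/, /n/, or /ŋ/) is licensed in coda position; onsets are limited to one consonant).
Deletion applies to /n/, /h/, /h/, /b/.

θʊiɪbe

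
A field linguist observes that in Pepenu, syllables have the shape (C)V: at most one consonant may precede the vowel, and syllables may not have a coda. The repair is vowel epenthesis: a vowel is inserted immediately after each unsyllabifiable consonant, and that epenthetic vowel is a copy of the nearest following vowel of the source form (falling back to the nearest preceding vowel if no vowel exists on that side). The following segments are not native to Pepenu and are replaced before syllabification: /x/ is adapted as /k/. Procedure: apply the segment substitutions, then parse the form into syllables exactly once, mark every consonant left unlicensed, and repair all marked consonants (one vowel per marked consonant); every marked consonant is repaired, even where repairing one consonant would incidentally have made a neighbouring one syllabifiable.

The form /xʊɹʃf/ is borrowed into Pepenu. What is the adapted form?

kʊɹʊʃʊfʊ

Substitution: /x/ → /k/, giving /kʊɹʃf/.
Under (C)V, the unsyllabifiable consonants are /ɹ/, /ʃ/, /f/ (no codas are permitted; onsets are limited to one consonant).
Inserting the epenthetic vowel yields /ɹ/ → /ɹʊ/, /ʃ/ → /ʃʊ/, /f/ → /fʊ/.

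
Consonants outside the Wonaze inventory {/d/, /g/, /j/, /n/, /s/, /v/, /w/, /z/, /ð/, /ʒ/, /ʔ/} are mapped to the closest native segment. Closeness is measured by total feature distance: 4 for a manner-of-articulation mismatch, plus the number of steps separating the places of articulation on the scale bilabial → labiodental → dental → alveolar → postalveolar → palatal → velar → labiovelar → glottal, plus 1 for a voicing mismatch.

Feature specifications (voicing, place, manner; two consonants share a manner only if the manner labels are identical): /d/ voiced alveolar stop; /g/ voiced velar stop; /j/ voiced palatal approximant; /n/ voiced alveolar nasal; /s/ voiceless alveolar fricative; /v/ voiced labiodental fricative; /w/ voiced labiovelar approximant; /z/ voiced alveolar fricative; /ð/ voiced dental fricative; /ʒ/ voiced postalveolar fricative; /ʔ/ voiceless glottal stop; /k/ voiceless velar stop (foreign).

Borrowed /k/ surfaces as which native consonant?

/g/ is closest: same manner (stop), place distance 0 (velar→velar), voicing differs (+1); total 1. Next closest is /ʔ/ at distance 2.

g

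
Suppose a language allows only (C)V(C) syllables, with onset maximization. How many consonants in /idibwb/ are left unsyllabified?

Syllabifying with onset maximization leaves /w/, /b/ stranded (at most one coda consonant is licensed; onsets are limited to one consonant).

2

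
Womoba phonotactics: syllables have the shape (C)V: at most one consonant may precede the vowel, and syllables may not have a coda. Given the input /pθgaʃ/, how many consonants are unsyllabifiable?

Under (C)V, the unsyllabifiable consonants are /p/, /θ/, /ʃ/ (no codas are permitted; onsets are limited to one consonant).

3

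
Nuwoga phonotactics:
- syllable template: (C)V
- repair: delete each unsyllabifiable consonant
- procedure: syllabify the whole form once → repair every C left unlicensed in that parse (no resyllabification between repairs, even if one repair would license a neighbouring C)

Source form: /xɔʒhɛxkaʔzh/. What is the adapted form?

The consonants /ʒ/, /x/, /ʔ/, /z/, /h/ cannot be parsed into a legal (C)V syllable (no codas are permitted; onsets are limited to one consonant).
Each unlicensed consonant is deleted: /ʒ/, /x/, /ʔ/, /z/, /h/.

xɔhɛka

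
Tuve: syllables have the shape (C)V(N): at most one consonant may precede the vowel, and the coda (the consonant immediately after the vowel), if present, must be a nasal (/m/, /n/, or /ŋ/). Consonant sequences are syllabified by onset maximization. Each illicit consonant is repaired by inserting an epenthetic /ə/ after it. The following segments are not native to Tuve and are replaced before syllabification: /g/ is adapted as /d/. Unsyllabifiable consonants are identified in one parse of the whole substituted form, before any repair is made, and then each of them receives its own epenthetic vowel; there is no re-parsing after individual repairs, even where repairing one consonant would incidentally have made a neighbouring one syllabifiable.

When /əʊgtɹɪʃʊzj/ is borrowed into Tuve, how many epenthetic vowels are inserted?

4

After substitution the input is /əʊdtɹɪʃʊzj/.
The unsyllabifiable consonants are /d/, /t/, /z/, /j/; each receives one epenthetic vowel.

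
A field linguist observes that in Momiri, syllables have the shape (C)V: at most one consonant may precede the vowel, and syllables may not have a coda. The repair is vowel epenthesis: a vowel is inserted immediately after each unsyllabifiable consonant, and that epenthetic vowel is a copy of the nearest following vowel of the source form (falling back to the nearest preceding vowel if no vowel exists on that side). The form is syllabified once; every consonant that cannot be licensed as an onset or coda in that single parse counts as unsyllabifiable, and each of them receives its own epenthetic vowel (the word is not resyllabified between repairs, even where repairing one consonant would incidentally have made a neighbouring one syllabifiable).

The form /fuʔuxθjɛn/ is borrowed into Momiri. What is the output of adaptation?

Syllabifying with onset maximization leaves /x/, /θ/, /n/ stranded (no codas are permitted; onsets are limited to one consonant).
Inserting the epenthetic vowel yields /x/ → /xɛ/, /θ/ → /θɛ/, /n/ → /nɛ/.

fuʔuxɛθɛjɛnɛ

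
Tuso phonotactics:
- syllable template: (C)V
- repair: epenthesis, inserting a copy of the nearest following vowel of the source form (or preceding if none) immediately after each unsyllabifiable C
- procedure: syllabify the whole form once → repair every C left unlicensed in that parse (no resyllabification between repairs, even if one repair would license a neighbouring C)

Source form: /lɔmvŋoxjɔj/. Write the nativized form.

Syllabifying with onset maximization leaves /m/, /v/, /x/, /j/ stranded (no codas are permitted; onsets are limited to one consonant).
Each unlicensed consonant becomes the onset of a new syllable: /m/ → /mo/, /v/ → /vo/, /x/ → /xɔ/, /j/ → /jɔ/.

lɔmovoŋoxɔjɔjɔ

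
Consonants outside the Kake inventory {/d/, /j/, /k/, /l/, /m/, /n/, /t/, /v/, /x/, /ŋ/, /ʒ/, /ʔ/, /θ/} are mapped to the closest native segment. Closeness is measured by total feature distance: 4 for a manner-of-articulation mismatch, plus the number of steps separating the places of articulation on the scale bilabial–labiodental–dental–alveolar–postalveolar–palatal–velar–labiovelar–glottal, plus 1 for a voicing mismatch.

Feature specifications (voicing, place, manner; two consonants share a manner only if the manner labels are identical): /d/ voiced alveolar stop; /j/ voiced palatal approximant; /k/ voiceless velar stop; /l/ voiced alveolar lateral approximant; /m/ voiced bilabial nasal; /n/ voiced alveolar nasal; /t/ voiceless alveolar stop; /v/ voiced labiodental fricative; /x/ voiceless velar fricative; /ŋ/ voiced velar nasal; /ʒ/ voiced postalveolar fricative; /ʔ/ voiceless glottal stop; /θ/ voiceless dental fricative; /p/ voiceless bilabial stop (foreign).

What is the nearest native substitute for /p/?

/t/ is closest: same manner (stop), place distance 3 (bilabial→alveolar), same voicing; total 3. Next closest is /d/ at distance 4.

t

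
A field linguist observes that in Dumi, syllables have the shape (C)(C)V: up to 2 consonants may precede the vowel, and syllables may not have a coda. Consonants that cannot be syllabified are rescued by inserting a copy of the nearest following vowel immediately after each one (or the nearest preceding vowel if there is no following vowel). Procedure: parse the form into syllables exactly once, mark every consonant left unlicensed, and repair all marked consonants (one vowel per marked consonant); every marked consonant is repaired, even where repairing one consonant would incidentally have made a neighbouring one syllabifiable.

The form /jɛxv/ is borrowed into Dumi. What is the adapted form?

jɛxɛvɛ

Syllabifying with onset maximization leaves /x/, /v/ stranded (no codas are permitted; onsets may contain at most 2 consonants).
Epenthesis after each stranded consonant: /x/ → /xɛ/, /v/ → /vɛ/.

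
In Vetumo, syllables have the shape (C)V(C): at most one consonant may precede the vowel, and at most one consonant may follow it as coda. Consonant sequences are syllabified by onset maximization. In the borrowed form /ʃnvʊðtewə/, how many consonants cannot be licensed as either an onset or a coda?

Under (C)V(C), the unsyllabifiable consonants are /ʃ/, /n/ (at most one coda consonant is licensed; onsets are limited to one consonant).

2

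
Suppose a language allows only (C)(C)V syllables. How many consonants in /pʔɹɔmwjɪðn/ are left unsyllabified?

Under (C)(C)V, the unsyllabifiable consonants are /p/, /m/, /ð/, /n/ (no codas are permitted; onsets may contain at most 2 consonants).

4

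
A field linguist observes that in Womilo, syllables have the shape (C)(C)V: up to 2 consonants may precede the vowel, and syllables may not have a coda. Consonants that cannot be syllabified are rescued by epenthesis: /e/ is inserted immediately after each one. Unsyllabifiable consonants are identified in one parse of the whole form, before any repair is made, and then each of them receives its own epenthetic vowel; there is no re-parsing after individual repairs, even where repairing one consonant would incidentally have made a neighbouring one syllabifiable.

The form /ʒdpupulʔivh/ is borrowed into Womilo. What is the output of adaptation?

ʒedpupulʔivehe

Syllabifying with onset maximization leaves /ʒ/, /v/, /h/ stranded (no codas are permitted; onsets may contain at most 2 consonants).
Epenthesis after each stranded consonant: /ʒ/ → /ʒe/, /v/ → /ve/, /h/ → /he/.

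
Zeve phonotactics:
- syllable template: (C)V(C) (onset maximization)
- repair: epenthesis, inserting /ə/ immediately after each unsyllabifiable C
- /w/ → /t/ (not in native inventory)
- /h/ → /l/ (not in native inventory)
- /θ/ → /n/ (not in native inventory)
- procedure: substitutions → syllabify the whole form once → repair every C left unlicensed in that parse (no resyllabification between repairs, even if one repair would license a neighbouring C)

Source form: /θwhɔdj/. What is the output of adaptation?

Substitution: /θ/ → /n/, /w/ → /t/, /h/ → /l/, giving /ntlɔdj/.
The consonants /n/, /t/, /j/ cannot be parsed into a legal (C)V(C) syllable (at most one coda consonant is licensed; onsets are limited to one consonant).
Epenthesis after each stranded consonant: /n/ → /nə/, /t/ → /tə/, /j/ → /jə/.

nətəlɔdjə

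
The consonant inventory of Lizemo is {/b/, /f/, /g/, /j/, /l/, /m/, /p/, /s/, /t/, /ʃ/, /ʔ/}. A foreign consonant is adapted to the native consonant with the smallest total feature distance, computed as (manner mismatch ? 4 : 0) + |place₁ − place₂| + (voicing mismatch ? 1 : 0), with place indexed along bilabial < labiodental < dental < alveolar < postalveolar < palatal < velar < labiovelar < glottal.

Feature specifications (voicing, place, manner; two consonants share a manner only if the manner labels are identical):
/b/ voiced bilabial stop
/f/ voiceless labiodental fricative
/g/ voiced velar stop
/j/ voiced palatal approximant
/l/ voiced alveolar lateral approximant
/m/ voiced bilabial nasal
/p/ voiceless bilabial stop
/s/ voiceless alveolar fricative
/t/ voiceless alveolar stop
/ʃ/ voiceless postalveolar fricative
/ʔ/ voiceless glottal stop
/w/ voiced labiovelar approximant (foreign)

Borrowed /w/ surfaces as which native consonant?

j

/j/ is closest: same manner (approximant), place distance 2 (labiovelar→palatal), same voicing; total 2. Next closest is /g/ at distance 5.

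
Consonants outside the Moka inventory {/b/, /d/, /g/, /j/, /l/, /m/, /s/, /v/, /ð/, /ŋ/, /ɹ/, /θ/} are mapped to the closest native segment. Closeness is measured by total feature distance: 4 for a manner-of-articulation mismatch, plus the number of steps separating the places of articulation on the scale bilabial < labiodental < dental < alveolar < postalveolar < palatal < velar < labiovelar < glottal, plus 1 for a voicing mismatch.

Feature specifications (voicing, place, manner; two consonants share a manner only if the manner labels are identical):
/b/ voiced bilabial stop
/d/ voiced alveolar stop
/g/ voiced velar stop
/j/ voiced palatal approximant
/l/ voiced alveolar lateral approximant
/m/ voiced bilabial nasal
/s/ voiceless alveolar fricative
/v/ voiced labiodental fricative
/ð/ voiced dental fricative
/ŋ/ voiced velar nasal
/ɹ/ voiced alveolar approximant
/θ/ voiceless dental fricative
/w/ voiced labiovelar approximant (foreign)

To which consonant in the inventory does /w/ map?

j

/j/ is closest: same manner (approximant), place distance 2 (labiovelar→palatal), same voicing; total 2. Next closest is /ɹ/ at distance 4.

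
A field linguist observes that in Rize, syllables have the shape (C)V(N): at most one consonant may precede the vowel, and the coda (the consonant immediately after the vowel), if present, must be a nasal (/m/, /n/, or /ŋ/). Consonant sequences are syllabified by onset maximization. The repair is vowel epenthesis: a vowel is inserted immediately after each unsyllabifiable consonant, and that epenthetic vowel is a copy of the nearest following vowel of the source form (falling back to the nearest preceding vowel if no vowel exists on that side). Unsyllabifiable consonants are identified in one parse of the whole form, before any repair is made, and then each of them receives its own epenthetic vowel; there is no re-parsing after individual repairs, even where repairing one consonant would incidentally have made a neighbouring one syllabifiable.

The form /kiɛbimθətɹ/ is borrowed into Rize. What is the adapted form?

Syllabifying with onset maximization leaves /t/, /ɹ/ stranded (only a nasal (/m/, /n/, or /ŋ/) is licensed in coda position; onsets are limited to one consonant).
Inserting the epenthetic vowel yields /t/ → /tə/, /ɹ/ → /ɹə/.

kiɛbimθətəɹə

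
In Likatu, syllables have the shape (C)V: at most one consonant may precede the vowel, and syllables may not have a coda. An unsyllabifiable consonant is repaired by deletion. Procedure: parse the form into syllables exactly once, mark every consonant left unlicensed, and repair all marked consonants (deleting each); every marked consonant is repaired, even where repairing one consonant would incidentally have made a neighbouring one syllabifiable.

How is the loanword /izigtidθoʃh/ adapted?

The consonants /g/, /d/, /ʃ/, /h/ cannot be parsed into a legal (C)V syllable (no codas are permitted; onsets are limited to one consonant).
Deleting the stranded consonants removes /g/, /d/, /ʃ/, /h/.

izitiθo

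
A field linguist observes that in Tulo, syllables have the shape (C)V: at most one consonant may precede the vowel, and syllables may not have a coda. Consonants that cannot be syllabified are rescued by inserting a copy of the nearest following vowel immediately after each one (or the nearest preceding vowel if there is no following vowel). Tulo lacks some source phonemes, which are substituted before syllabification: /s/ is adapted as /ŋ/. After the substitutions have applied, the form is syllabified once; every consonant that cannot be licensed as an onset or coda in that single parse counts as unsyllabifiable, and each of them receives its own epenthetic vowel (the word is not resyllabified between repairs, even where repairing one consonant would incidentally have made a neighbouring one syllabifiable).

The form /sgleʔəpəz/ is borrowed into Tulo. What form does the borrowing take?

ŋegeleʔəpəzə

Substitution: /s/ → /ŋ/, giving /ŋgleʔəpəz/.
Syllabifying with onset maximization leaves /ŋ/, /g/, /z/ stranded (no codas are permitted; onsets are limited to one consonant).
Inserting the epenthetic vowel yields /ŋ/ → /ŋe/, /g/ → /ge/, /z/ → /zə/.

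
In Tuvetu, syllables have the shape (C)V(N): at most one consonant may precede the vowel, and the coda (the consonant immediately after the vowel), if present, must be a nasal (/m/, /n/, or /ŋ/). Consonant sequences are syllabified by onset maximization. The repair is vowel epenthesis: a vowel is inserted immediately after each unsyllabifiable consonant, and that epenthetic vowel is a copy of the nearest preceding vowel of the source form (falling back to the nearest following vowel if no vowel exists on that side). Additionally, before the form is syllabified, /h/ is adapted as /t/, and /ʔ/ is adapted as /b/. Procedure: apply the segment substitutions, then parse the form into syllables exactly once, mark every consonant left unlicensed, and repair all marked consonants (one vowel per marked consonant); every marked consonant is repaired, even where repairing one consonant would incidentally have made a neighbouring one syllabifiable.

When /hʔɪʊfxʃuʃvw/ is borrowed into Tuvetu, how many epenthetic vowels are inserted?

6

After substitution the input is /tbɪʊfxʃuʃvw/.
The unsyllabifiable consonants are /t/, /f/, /x/, /ʃ/, /v/, /w/; each receives one epenthetic vowel.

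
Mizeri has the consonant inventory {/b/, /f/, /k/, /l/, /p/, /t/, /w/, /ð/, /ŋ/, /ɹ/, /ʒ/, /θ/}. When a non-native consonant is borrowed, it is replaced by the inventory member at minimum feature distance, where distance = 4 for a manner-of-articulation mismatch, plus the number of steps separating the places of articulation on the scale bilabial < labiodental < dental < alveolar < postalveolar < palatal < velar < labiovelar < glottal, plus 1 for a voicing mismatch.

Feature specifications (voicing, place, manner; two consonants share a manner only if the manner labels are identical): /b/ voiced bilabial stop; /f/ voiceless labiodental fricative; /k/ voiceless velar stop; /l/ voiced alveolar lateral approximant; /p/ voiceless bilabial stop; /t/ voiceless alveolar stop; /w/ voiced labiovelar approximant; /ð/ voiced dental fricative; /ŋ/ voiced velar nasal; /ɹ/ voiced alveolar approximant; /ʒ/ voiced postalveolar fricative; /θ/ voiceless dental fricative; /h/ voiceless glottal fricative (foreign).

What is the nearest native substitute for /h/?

ʒ

/ʒ/ is closest: same manner (fricative), place distance 4 (glottal→postalveolar), voicing differs (+1); total 5. Next closest is /k/ at distance 6.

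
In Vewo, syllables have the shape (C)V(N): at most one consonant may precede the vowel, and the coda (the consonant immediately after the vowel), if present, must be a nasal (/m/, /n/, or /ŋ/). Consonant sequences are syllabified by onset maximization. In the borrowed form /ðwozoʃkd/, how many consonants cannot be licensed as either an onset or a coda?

4

Under (C)V(N), the unsyllabifiable consonants are /ð/, /ʃ/, /k/, /d/ (only a nasal (/m/, /n/, or /ŋ/) is licensed in coda position; onsets are limited to one consonant).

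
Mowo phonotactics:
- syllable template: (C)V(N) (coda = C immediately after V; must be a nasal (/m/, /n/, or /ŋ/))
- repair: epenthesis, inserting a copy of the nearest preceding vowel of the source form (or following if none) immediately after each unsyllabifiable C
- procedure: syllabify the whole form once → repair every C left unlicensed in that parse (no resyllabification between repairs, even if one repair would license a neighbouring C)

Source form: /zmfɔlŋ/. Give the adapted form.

zɔmɔfɔlɔŋɔ

The consonants /z/, /m/, /l/, /ŋ/ cannot be parsed into a legal (C)V(N) syllable (only a nasal (/m/, /n/, or /ŋ/) is licensed in coda position; onsets are limited to one consonant).
Inserting the epenthetic vowel yields /z/ → /zɔ/, /m/ → /mɔ/, /l/ → /lɔ/, /ŋ/ → /ŋɔ/.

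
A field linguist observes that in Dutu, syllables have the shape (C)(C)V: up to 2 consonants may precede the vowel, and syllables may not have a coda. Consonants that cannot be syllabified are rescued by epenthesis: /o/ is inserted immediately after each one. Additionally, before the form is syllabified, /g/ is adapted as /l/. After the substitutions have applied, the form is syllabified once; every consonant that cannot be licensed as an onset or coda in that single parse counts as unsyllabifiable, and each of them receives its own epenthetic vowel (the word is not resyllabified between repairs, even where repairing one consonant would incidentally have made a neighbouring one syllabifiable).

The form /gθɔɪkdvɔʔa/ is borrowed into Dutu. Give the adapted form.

lθɔɪkodvɔʔa

Substitution: /g/ → /l/, giving /lθɔɪkdvɔʔa/.
The consonants /k/ cannot be parsed into a legal (C)(C)V syllable (no codas are permitted; onsets may contain at most 2 consonants).
Each unlicensed consonant becomes the onset of a new syllable: /k/ → /ko/.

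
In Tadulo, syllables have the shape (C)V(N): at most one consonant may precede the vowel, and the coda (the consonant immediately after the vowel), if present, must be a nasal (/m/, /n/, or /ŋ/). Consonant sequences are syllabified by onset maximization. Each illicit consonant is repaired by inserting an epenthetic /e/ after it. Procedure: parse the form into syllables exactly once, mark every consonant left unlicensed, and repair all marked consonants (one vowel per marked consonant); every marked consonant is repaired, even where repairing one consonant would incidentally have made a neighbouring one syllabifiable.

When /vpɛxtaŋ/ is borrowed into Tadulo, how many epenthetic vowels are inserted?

2

The unsyllabifiable consonants are /v/, /x/; each receives one epenthetic vowel.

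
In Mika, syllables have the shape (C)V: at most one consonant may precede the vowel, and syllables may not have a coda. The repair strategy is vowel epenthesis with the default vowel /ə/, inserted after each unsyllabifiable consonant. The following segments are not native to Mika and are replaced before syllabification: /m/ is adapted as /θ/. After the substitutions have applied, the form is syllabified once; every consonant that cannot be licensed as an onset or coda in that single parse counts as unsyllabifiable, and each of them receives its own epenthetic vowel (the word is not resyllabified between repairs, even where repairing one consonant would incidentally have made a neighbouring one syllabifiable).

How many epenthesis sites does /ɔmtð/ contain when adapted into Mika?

After substitution the input is /ɔθtð/.
The unsyllabifiable consonants are /θ/, /t/, /ð/; each receives one epenthetic vowel.

3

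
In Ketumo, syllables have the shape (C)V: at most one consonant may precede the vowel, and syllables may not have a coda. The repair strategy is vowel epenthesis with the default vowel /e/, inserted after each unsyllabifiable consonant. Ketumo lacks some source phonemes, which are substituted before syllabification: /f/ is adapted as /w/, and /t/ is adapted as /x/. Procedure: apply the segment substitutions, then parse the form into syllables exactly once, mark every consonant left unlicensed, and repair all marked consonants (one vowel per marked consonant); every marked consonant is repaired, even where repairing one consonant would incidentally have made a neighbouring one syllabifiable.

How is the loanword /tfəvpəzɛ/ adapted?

xewəvepəzɛ

Substitution: /t/ → /x/, /f/ → /w/, giving /xwəvpəzɛ/.
Under (C)V, the unsyllabifiable consonants are /x/, /v/ (no codas are permitted; onsets are limited to one consonant).
Each unlicensed consonant becomes the onset of a new syllable: /x/ → /xe/, /v/ → /ve/.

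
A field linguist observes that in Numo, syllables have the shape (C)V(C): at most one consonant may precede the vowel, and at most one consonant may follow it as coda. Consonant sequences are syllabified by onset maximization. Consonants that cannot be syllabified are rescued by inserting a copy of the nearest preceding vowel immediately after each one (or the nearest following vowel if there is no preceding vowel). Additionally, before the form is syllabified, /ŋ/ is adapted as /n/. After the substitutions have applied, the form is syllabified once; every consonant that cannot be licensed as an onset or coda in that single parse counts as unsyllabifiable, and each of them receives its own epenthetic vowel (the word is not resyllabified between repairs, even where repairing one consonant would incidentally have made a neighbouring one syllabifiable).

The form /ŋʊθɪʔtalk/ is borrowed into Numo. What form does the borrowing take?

nʊθɪʔtalka

Substitution: /ŋ/ → /n/, giving /nʊθɪʔtalk/.
The consonants /k/ cannot be parsed into a legal (C)V(C) syllable (at most one coda consonant is licensed; onsets are limited to one consonant).
Inserting the epenthetic vowel yields /k/ → /ka/.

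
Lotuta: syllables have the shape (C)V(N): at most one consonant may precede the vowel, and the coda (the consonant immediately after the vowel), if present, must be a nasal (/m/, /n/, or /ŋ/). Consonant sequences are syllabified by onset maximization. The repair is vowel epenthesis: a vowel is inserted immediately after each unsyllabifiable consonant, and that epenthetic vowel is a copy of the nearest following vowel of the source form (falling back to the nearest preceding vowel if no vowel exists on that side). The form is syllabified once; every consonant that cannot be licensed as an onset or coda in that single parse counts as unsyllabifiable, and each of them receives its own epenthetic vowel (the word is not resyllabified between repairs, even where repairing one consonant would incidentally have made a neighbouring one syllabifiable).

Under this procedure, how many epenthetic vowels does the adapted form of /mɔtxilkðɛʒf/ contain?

5

The unsyllabifiable consonants are /t/, /l/, /k/, /ʒ/, /f/; each receives one epenthetic vowel.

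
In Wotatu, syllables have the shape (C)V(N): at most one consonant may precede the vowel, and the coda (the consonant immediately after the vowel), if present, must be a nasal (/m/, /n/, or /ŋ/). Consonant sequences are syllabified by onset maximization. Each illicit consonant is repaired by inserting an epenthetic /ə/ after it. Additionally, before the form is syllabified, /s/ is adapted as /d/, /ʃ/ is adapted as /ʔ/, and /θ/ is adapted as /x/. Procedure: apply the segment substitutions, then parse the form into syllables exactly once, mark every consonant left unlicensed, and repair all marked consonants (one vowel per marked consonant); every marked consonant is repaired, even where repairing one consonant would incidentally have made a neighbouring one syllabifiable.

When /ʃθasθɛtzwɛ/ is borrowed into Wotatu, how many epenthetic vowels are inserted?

After substitution the input is /ʔxadxɛtzwɛ/.
The unsyllabifiable consonants are /ʔ/, /d/, /t/, /z/; each receives one epenthetic vowel.

4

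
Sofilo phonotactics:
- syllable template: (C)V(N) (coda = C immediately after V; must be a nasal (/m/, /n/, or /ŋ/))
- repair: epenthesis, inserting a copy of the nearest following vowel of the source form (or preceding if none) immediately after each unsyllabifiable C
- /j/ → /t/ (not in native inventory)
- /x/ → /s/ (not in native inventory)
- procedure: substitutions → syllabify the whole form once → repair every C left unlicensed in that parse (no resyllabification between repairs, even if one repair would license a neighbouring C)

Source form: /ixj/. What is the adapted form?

isiti

Substitution: /x/ → /s/, /j/ → /t/, giving /ist/.
Syllabifying with onset maximization leaves /s/, /t/ stranded (only a nasal (/m/, /n/, or /ŋ/) is licensed in coda position; onsets are limited to one consonant).
Each unlicensed consonant becomes the onset of a new syllable: /s/ → /si/, /t/ → /ti/.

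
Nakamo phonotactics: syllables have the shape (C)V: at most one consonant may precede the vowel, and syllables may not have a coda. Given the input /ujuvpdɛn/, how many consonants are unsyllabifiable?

3

Under (C)V, the unsyllabifiable consonants are /v/, /p/, /n/ (no codas are permitted; onsets are limited to one consonant).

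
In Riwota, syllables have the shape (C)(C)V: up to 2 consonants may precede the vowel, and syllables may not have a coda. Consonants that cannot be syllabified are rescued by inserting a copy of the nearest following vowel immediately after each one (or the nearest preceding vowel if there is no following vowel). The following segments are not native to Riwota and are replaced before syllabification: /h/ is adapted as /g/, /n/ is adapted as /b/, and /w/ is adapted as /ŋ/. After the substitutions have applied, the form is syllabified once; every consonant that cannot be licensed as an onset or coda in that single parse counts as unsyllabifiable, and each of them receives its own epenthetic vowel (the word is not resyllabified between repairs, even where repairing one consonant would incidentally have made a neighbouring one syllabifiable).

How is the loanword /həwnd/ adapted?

Substitution: /h/ → /g/, /w/ → /ŋ/, /n/ → /b/, giving /gəŋbd/.
The consonants /ŋ/, /b/, /d/ cannot be parsed into a legal (C)(C)V syllable (no codas are permitted; onsets may contain at most 2 consonants).
Each unlicensed consonant becomes the onset of a new syllable: /ŋ/ → /ŋə/, /b/ → /bə/, /d/ → /də/.

gəŋəbədə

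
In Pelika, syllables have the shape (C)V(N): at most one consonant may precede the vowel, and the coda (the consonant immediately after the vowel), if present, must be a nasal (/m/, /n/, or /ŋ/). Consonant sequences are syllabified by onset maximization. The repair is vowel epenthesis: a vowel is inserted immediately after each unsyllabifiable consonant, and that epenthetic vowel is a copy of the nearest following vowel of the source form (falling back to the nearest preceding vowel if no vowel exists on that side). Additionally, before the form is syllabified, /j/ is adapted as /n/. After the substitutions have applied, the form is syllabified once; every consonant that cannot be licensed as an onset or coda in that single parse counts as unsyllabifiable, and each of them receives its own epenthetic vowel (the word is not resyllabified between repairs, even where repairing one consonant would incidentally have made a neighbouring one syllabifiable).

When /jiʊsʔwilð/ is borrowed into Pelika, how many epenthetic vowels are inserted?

After substitution the input is /niʊsʔwilð/.
The unsyllabifiable consonants are /s/, /ʔ/, /l/, /ð/; each receives one epenthetic vowel.

4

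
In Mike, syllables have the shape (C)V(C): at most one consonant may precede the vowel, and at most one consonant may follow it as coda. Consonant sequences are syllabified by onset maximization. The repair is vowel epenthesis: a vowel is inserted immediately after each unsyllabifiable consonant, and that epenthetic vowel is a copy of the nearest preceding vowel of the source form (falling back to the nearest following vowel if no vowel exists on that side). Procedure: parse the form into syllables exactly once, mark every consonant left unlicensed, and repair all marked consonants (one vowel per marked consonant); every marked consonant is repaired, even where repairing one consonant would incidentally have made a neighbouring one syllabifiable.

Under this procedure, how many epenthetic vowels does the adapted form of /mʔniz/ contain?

2

The unsyllabifiable consonants are /m/, /ʔ/; each receives one epenthetic vowel.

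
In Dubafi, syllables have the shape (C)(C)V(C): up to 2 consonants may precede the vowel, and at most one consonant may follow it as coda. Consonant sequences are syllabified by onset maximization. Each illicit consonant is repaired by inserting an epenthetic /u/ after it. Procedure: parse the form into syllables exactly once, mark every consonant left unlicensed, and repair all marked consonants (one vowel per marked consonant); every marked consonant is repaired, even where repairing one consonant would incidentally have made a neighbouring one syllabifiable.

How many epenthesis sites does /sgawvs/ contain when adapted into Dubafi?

2

The unsyllabifiable consonants are /v/, /s/; each receives one epenthetic vowel.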